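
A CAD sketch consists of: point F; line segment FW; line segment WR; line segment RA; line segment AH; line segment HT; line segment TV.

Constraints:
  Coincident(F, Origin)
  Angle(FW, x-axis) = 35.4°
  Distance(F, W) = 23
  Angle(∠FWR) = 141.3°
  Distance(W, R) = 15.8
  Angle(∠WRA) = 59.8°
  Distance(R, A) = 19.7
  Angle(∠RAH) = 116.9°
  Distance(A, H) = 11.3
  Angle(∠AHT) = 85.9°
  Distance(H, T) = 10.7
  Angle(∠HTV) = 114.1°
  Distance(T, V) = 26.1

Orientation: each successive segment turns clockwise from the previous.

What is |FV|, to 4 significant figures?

42.14

F is at the origin; FW runs at 35.4° with length 23.0, so W = (18.75, 13.32). ∠FWR = 141.3° gives WR at -3.300° from the x-axis; with |WR| = 15.8, R = (34.52, 12.41). ∠WRA = 59.8° gives RA at -123.5° from the x-axis; with |RA| = 19.7, A = (23.65, -4.014). ∠RAH = 116.9° gives AH at 173.4° from the x-axis; with |AH| = 11.3, H = (12.42, -2.715). ∠AHT = 85.9° gives HT at 79.30° from the x-axis; with |HT| = 10.7, T = (14.41, 7.799). ∠HTV = 114.1° gives TV at 13.40° from the x-axis; with |TV| = 26.1, V = (39.80, 13.85). Then |FV| = |V − F| = 42.14.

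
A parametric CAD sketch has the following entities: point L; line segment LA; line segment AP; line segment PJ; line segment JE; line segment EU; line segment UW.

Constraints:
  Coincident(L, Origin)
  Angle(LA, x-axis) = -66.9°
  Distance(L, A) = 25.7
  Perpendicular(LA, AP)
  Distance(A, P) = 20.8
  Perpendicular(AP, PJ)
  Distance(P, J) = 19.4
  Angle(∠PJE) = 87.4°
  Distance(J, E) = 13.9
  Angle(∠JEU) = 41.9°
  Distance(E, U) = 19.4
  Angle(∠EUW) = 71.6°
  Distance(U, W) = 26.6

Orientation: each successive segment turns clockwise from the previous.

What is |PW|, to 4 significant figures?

33.08

L is at the origin; LA runs at -66.9° with length 25.7, so A = (10.08, -23.64). LA ⟂ AP, so AP runs at -156.9°; with |AP| = 20.8, P = (-9.049, -31.80). The perpendicularity gives PJ at right angles to AP, so PJ runs at 113.1°; with |PJ| = 19.4, J = (-16.66, -13.96). ∠PJE = 87.4° gives JE at 20.50° from the x-axis; with |JE| = 13.9, E = (-3.641, -9.088). ∠JEU = 41.9° gives EU at -117.6° from the x-axis; with |EU| = 19.4, U = (-12.63, -26.28). ∠EUW = 71.6° gives UW at 134.0° from the x-axis; with |UW| = 26.6, W = (-31.11, -7.146). Then |PW| = |W − P| = 33.08.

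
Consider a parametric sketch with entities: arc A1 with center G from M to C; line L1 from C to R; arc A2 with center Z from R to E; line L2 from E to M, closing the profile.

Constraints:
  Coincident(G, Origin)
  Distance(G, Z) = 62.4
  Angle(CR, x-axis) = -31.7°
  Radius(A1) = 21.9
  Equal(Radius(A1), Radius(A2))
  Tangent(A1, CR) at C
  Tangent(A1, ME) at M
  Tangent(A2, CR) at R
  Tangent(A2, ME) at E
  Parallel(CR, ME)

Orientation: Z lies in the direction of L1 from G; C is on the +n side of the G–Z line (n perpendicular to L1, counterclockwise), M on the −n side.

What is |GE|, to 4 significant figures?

66.13

Tangency of A1 to both parallel lines with radius 21.9 puts C and M at G ± 21.9·n: C = (11.51, 18.63), M = (-11.51, -18.63). Equal radii place R and E the same way about Z: R = Z + 21.9·n = (64.60, -14.16), E = Z − 21.9·n = (41.58, -51.42). Then |GE| = |E − G| = 66.13.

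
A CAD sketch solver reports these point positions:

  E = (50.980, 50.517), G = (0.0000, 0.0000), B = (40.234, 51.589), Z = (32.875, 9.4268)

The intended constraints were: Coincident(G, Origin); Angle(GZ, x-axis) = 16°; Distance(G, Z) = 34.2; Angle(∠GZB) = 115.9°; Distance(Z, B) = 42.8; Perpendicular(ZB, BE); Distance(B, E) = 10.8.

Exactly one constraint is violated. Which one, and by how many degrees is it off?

Perpendicular(ZB, BE) — off by 4.20°.

G = (0.00, 0.00) ✓; GZ at 16.00° ✓; |GZ| = 34.20 ✓; ∠GZB = 115.9° ✓; |ZB| = 42.80 ✓; ∠(ZB, BE) = 85.80° ✗; |BE| = 10.80 ✓.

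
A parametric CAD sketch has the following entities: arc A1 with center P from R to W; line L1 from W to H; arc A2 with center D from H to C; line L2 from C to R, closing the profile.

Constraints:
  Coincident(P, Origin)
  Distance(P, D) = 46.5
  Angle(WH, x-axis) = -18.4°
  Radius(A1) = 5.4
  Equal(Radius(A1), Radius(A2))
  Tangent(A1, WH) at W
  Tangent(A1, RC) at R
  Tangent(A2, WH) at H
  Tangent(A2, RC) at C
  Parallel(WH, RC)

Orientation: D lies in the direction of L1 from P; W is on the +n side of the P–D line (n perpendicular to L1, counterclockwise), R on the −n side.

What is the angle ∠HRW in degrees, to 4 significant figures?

76.92°

The slot axis is L1's direction at -18.4°, so u = (cos -18.4°, sin -18.4°) = (0.9489, -0.3156) and n = (−sin -18.4°, cos -18.4°) = (0.3156, 0.9489). P is at the origin and D lies 46.5 along u from P, so D = 46.5·u = (44.12, -14.68). Tangency of A1 to both parallel lines with radius 5.4 puts W and R at P ± 5.4·n: W = (1.705, 5.124), R = (-1.705, -5.124). Equal radii place H and C the same way about D: H = D + 5.4·n = (45.83, -9.554), C = D − 5.4·n = (42.42, -19.80). Then cos ∠HRW = RH·RW / (|RH||RW|), giving 76.92°.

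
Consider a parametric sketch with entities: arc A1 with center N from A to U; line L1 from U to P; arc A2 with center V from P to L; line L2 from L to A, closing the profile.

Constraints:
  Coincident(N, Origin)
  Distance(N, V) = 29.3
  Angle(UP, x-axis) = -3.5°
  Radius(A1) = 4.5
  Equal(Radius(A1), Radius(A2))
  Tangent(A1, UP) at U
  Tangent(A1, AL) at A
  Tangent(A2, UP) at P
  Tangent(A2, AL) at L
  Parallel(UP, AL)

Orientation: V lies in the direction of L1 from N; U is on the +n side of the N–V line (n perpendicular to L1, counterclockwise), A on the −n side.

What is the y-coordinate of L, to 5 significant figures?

-6.2803

The slot axis is L1's direction at -3.5°, so u = (cos -3.5°, sin -3.5°) = (0.99813, -0.061049) and n = (−sin -3.5°, cos -3.5°) = (0.061049, 0.99813). N is at the origin and V lies 29.3 along u from N, so V = 29.3·u = (29.245, -1.7887). Tangency of A1 to both parallel lines with radius 4.5 puts U and A at N ± 4.5·n: U = (0.27472, 4.4916), A = (-0.27472, -4.4916). Equal radii place P and L the same way about V: P = V + 4.5·n = (29.520, 2.7029), L = V − 4.5·n = (28.971, -6.2803). So L.y = -6.2803.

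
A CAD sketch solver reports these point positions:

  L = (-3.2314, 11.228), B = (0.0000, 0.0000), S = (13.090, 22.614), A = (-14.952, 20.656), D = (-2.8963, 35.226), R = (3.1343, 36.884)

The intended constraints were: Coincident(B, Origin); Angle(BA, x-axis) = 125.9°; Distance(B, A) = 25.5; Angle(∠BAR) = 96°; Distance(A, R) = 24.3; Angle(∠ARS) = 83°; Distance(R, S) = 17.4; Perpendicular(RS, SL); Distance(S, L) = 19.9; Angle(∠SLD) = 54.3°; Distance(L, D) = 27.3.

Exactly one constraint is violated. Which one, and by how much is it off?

Distance(L, D) = 27.3 — off by 3.30.

B = (0.00, 0.00) ✓; BA at 125.9° ✓; |BA| = 25.50 ✓; ∠BAR = 96.00° ✓; |AR| = 24.30 ✓; ∠ARS = 83.00° ✓; |RS| = 17.40 ✓; ∠(RS, SL) = 90.00° ✓; |SL| = 19.90 ✓; ∠SLD = 54.30° ✓; |LD| = 24.00 ✗.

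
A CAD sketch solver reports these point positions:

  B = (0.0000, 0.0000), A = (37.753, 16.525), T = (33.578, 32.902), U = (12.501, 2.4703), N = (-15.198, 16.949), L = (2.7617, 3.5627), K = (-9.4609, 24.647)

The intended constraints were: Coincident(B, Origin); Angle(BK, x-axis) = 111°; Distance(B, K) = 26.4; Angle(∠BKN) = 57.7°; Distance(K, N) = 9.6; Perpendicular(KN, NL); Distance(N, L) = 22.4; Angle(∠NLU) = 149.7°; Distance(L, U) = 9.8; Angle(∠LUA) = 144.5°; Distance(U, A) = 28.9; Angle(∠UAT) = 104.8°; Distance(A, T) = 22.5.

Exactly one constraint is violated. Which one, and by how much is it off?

Distance(A, T) = 22.5 — off by 5.60.

B = (0.00, 0.00) ✓; BK at 111.0° ✓; |BK| = 26.40 ✓; ∠BKN = 57.70° ✓; |KN| = 9.601 ✓; ∠(KN, NL) = 90.00° ✓; |NL| = 22.40 ✓; ∠NLU = 149.7° ✓; |LU| = 9.800 ✓; ∠LUA = 144.5° ✓; |UA| = 28.90 ✓; ∠UAT = 104.8° ✓; |AT| = 16.90 ✗.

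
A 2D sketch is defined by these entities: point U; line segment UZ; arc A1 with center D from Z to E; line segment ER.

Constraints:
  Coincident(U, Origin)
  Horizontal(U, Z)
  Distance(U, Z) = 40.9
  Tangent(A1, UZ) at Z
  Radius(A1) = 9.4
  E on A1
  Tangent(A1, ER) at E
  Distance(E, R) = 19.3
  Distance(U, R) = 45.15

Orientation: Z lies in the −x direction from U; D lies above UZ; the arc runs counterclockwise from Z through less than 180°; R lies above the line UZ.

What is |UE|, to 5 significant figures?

33.298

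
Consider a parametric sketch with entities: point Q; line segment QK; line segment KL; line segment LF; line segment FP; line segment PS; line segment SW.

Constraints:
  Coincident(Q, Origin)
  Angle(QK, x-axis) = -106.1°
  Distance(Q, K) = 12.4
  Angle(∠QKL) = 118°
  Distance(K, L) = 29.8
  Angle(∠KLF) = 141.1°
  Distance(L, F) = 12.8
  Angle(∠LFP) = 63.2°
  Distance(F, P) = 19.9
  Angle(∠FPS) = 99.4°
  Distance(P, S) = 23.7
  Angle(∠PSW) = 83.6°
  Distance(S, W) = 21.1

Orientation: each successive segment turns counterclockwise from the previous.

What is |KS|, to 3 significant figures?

9.17

∠LFP = 63.2° gives FP at 112° from the x-axis; with |FP| = 19.9, P = (23.4, -15.3). ∠FPS = 99.4° gives PS at -168° from the x-axis; with |PS| = 23.7, S = (0.218, -20.3). Then |KS| = |S − K| = 9.17.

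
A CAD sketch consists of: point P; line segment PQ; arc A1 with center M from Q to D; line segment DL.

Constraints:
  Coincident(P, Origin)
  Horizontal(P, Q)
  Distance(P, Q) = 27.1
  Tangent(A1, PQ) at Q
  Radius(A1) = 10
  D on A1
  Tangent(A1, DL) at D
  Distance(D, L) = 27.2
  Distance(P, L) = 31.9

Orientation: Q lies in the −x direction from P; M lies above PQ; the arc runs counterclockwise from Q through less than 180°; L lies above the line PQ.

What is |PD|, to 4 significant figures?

18.91

Checks: |PQ| = 27.10 ✓; |MD| = 10.00 ✓; ∠(MD, DL) = 90.00° ✓; |DL| = 27.20 ✓; |PL| = 31.90 ✓.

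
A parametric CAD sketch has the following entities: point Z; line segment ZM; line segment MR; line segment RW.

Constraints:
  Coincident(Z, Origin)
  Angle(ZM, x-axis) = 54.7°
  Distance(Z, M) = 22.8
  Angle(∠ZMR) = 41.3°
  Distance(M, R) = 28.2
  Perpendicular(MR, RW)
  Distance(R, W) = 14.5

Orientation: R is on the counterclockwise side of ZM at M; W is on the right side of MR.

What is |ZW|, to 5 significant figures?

31.554

Z is at the origin; ZM runs at 54.7° with length 22.8, so M = 22.8·(cos 54.7°, sin 54.7°) = (13.175, 18.608). ∠ZMR = 41.3°, so MR runs at 54.7° + (180° − 41.3°) = 193.40° from the x-axis; with |MR| = 28.2, R = M + 28.2·(cos 193.40°, sin 193.40°) = (-14.257, 12.073). MR ⟂ RW; with |RW| = 14.5 on the right of MR, W = R + 14.5·(-0.23175, 0.97278) = (-17.617, 26.178). Then |ZW| = |W − Z| = 31.554.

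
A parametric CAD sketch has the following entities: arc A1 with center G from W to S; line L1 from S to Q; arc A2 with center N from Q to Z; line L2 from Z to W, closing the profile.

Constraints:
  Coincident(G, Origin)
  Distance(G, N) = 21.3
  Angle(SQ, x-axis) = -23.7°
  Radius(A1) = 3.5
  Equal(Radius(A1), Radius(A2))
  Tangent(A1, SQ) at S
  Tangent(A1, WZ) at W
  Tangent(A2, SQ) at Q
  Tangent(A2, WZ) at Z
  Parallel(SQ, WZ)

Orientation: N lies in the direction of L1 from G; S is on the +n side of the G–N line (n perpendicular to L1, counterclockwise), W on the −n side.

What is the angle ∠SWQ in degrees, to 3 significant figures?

71.8°

The slot axis is L1's direction at -23.7°, so u = (cos -23.7°, sin -23.7°) = (0.916, -0.402) and n = (−sin -23.7°, cos -23.7°) = (0.402, 0.916). G is at the origin and N lies 21.3 along u from G, so N = 21.3·u = (19.5, -8.56). Tangency of A1 to both parallel lines with radius 3.5 puts S and W at G ± 3.5·n: S = (1.41, 3.20), W = (-1.41, -3.20). Equal radii place Q and Z the same way about N: Q = N + 3.5·n = (20.9, -5.36), Z = N − 3.5·n = (18.1, -11.8). Then cos ∠SWQ = WS·WQ / (|WS||WQ|), giving 71.8°.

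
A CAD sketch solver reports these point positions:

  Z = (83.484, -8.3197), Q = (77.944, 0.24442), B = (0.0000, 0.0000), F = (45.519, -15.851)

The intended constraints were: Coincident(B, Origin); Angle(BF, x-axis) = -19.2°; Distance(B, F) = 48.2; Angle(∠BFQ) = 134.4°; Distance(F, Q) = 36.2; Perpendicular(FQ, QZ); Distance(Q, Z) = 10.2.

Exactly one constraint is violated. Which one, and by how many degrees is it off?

Perpendicular(FQ, QZ) — off by 6.50°.

B = (0.00, 0.00) ✓; BF at -19.20° ✓; |BF| = 48.20 ✓; ∠BFQ = 134.4° ✓; |FQ| = 36.20 ✓; ∠(FQ, QZ) = 83.50° ✗; |QZ| = 10.20 ✓.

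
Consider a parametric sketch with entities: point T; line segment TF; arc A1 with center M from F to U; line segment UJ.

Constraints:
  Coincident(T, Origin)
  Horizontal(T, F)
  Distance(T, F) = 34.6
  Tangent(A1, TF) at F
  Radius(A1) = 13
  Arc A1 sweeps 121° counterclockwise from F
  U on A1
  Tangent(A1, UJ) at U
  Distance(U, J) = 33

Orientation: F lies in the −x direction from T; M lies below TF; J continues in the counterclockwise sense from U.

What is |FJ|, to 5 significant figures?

48.338

T is at the origin; T and F share the same y with |TF| = 34.6 and F on the −x side, so F = (-34.600, 0.0000). Since A1 is tangent to TF there, MF ⟂ TF, so M = F + (0, -13) = (-34.600, -13.000). On A1, F sits at bearing 90° from M; a 121° counterclockwise sweep puts U at bearing 211°, so U = M + 13.0·(cos 211°, sin 211°) = (-45.743, -19.695). The tangent condition forces MU to be normal to UJ, so UJ runs along (−sin 211°, cos 211°); with |UJ| = 33.0, J = (-28.747, -47.982). Then |FJ| = |J − F| = 48.338.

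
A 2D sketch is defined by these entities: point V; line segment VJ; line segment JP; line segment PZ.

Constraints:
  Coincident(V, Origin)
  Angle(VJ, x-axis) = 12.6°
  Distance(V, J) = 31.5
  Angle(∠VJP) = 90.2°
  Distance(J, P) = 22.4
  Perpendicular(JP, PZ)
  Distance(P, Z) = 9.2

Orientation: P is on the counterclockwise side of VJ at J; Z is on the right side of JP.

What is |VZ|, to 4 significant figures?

46.51

V is at the origin; VJ runs at 12.6° with length 31.5, so J = 31.5·(cos 12.6°, sin 12.6°) = (30.74, 6.872). ∠VJP = 90.2°, so JP runs at 12.6° + (180° − 90.2°) = 102.4° from the x-axis; with |JP| = 22.4, P = J + 22.4·(cos 102.4°, sin 102.4°) = (25.93, 28.75). JP ⟂ PZ; with |PZ| = 9.2 on the right of JP, Z = P + 9.2·(0.9767, 0.2147) = (34.92, 30.72). Then |VZ| = |Z − V| = 46.51.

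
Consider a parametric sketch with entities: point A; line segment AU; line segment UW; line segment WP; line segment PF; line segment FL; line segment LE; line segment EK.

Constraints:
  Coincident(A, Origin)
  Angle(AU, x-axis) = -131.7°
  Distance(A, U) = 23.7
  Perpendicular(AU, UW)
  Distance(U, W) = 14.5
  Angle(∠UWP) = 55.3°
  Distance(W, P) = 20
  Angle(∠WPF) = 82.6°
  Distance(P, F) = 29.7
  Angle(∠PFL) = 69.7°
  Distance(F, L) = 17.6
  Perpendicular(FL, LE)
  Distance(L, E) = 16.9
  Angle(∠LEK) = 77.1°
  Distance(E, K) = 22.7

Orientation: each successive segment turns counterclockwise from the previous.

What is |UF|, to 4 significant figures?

19.24

A is at the origin; AU runs at -131.7° with length 23.7, so U = (-15.77, -17.70). The perpendicularity gives UW at right angles to AU, so UW runs at -41.70°; with |UW| = 14.5, W = (-4.940, -27.34). ∠UWP = 55.3° gives WP at 83.00° from the x-axis; with |WP| = 20.0, P = (-2.502, -7.490). ∠WPF = 82.6° gives PF at -179.6° from the x-axis; with |PF| = 29.7, F = (-32.20, -7.698). Then |UF| = |F − U| = 19.24.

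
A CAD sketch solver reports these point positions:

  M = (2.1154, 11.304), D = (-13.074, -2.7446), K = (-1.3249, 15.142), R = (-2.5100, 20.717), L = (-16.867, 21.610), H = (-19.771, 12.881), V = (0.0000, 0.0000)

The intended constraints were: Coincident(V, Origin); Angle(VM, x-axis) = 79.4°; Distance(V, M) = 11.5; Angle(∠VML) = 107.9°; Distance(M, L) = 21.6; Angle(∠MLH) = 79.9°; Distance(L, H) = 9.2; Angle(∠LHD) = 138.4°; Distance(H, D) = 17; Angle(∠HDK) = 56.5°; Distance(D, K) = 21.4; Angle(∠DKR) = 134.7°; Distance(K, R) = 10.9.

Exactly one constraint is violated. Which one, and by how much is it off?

Distance(K, R) = 10.9 — off by 5.20.

V = (0.00, 0.00) ✓; VM at 79.40° ✓; |VM| = 11.50 ✓; ∠VML = 107.9° ✓; |ML| = 21.60 ✓; ∠MLH = 79.90° ✓; |LH| = 9.199 ✓; ∠LHD = 138.4° ✓; |HD| = 17.00 ✓; ∠HDK = 56.50° ✓; |DK| = 21.40 ✓; ∠DKR = 134.7° ✓; |KR| = 5.700 ✗.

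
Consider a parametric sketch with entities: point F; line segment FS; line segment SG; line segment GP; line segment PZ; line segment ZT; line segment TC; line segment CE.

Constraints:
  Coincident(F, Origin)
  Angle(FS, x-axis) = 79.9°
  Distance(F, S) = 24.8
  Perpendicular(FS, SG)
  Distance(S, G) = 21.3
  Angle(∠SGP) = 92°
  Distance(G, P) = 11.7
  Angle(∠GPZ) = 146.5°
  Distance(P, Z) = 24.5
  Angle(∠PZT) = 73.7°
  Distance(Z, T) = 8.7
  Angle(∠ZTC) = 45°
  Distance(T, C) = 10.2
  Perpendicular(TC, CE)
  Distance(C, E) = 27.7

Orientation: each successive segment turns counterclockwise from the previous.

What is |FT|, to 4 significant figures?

3.342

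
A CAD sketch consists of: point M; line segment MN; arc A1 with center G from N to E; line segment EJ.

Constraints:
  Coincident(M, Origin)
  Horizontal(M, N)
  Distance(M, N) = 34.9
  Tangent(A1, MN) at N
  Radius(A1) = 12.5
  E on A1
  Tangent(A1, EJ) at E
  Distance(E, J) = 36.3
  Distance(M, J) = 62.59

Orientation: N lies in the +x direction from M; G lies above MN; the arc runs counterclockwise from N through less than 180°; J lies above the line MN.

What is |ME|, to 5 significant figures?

49.558

Checks: |GE| = 12.50 ✓; ∠(GE, EJ) = 90.00° ✓; |EJ| = 36.30 ✓; |MJ| = 62.59 ✓.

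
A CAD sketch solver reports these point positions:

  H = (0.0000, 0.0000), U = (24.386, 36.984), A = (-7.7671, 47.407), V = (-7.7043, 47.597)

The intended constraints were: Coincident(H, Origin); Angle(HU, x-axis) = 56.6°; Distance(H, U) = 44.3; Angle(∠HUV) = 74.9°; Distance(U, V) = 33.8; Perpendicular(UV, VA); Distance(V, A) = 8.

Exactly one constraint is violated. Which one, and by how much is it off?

Distance(V, A) = 8 — off by 7.80.

H = (0.00, 0.00) ✓; HU at 56.60° ✓; |HU| = 44.30 ✓; ∠HUV = 74.90° ✓; |UV| = 33.80 ✓; ∠(UV, VA) = 90.01° ✓; |VA| = 0.2001 ✗.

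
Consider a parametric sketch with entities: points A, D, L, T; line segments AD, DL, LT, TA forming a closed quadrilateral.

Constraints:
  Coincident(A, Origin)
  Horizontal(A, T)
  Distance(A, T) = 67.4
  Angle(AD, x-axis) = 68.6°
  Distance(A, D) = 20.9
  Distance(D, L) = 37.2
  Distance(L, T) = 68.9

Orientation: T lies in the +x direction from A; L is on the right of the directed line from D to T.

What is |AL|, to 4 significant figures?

17.09

Checks: |DL| = 37.20 ✓; |LT| = 68.90 ✓.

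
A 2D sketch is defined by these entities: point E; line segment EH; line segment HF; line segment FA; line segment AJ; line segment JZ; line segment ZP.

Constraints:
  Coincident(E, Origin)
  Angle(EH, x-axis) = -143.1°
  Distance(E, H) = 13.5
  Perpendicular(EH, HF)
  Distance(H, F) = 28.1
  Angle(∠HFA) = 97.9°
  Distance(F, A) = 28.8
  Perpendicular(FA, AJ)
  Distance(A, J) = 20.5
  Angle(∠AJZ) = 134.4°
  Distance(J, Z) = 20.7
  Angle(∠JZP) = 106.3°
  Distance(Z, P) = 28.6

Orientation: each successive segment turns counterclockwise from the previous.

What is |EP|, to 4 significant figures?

22.22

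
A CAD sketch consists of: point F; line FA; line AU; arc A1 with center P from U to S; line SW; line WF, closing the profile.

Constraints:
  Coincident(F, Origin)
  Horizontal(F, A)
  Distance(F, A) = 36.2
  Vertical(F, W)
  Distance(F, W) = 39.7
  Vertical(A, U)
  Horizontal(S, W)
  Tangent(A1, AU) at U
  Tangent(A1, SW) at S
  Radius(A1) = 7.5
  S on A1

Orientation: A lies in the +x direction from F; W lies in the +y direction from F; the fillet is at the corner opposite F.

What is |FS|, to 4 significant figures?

48.99

The virtual corner opposite F is at (36.20, 39.70). A1 meets AU tangentially, so PU is at right angles to AU and A1 meets SW tangentially, so PS is at right angles to SW, with radius 7.5, so the center P sits 7.5 in from both sides at P = (28.70, 32.20). That places the tangent points at U = (36.20, 32.20) on AU and S = (28.70, 39.70) on SW. Then |FS| = |S − F| = 48.99.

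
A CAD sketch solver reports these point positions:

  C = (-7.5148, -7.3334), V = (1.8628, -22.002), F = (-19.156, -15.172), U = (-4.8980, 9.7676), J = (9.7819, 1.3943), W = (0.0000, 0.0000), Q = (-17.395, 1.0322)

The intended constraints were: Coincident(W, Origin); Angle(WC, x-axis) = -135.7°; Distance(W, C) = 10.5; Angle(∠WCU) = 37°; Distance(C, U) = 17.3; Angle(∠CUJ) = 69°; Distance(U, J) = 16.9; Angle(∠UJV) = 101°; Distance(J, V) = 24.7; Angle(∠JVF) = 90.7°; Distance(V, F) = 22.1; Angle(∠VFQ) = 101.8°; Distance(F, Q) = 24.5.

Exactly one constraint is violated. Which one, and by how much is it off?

Distance(F, Q) = 24.5 — off by 8.20.

W = (0.00, 0.00) ✓; WC at -135.7° ✓; |WC| = 10.50 ✓; ∠WCU = 37.00° ✓; |CU| = 17.30 ✓; ∠CUJ = 69.00° ✓; |UJ| = 16.90 ✓; ∠UJV = 101.0° ✓; |JV| = 24.70 ✓; ∠JVF = 90.70° ✓; |VF| = 22.10 ✓; ∠VFQ = 101.8° ✓; |FQ| = 16.30 ✗.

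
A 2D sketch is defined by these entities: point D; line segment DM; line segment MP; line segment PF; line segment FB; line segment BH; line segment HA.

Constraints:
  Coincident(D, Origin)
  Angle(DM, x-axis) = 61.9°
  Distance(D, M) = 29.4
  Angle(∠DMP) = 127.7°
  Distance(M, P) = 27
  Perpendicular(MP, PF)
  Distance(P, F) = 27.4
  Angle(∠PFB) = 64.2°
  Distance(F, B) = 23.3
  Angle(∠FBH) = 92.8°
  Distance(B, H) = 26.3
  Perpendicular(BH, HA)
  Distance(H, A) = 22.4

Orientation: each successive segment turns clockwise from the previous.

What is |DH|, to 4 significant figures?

45.69

D is at the origin; DM runs at 61.9° with length 29.4, so M = (13.85, 25.93). ∠DMP = 127.7° gives MP at 9.600° from the x-axis; with |MP| = 27.0, P = (40.47, 30.44). MP ⟂ PF, so PF runs at -80.40°; with |PF| = 27.4, F = (45.04, 3.421). ∠PFB = 64.2° gives FB at 163.8° from the x-axis; with |FB| = 23.3, B = (22.66, 9.921). ∠FBH = 92.8° gives BH at 76.60° from the x-axis; with |BH| = 26.3, H = (28.76, 35.51). Then |DH| = |H − D| = 45.69.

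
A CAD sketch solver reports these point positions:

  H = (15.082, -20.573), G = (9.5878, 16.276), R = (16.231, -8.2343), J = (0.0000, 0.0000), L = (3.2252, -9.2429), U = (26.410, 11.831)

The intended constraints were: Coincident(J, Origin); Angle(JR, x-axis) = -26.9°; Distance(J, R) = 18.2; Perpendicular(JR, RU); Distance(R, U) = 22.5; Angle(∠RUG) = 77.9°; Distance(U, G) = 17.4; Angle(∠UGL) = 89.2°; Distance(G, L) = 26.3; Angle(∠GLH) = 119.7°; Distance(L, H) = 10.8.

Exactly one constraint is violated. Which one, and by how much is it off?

Distance(L, H) = 10.8 — off by 5.60.

J = (0.00, 0.00) ✓; JR at -26.90° ✓; |JR| = 18.20 ✓; ∠(JR, RU) = 90.00° ✓; |RU| = 22.50 ✓; ∠RUG = 77.90° ✓; |UG| = 17.40 ✓; ∠UGL = 89.20° ✓; |GL| = 26.30 ✓; ∠GLH = 119.7° ✓; |LH| = 16.40 ✗.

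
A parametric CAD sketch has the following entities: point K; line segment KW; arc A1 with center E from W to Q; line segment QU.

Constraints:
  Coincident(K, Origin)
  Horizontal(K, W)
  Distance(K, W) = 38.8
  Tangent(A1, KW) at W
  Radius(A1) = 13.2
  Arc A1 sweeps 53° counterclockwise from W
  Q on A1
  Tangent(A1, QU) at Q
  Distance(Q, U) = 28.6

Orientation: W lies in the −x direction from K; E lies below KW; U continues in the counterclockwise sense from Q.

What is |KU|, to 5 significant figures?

72.242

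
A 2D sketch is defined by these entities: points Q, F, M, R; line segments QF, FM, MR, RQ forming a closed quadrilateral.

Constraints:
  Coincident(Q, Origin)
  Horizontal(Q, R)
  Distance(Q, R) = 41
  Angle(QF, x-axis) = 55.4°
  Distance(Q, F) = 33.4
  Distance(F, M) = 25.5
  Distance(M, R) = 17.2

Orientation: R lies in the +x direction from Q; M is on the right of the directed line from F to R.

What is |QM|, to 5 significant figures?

24.110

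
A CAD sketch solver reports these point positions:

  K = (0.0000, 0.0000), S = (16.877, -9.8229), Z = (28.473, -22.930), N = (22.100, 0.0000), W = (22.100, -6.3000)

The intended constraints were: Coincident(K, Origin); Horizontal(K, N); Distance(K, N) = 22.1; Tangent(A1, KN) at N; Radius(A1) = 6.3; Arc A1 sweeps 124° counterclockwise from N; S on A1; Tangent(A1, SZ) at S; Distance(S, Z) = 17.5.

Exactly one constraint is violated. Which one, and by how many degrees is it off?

Tangent(A1, SZ) at S — off by 7.50°.

K = (0.00, 0.00) ✓; K.y = 0.00, N.y = 0.00 ✓; |KN| = 22.10 ✓; ∠(WN, NK) = 90.00° ✓; |WN| = 6.300 ✓; bearing(W→S) − bearing(W→N) = 124.0° ✓; |WS| = 6.300 ✓; ∠(WS, SZ) = 82.50° ✗; |SZ| = 17.50 ✓.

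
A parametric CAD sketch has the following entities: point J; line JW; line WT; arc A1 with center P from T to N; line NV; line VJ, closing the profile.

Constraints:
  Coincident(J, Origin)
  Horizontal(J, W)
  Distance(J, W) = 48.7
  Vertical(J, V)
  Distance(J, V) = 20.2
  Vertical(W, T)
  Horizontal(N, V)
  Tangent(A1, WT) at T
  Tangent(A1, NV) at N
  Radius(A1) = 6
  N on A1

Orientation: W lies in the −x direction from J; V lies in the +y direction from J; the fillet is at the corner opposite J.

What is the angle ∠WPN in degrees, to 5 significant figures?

157.09°

J is at the origin; JW is horizontal with |JW| = 48.7 and W on the −x side, so W = (-48.700, 0.0000). JV is vertical with |JV| = 20.2 and V on the +y side, so V = (0.0000, 20.200). The virtual corner opposite J is at (-48.700, 20.200). A1 meets WT tangentially, so PT is at right angles to WT and tangency of A1 to NV means the radius PN is perpendicular to NV, with radius 6.0, so the center P sits 6.0 in from both sides at P = (-42.700, 14.200). That places the tangent points at T = (-48.700, 14.200) on WT and N = (-42.700, 20.200) on NV. Then cos ∠WPN = PW·PN / (|PW||PN|), giving 157.09°.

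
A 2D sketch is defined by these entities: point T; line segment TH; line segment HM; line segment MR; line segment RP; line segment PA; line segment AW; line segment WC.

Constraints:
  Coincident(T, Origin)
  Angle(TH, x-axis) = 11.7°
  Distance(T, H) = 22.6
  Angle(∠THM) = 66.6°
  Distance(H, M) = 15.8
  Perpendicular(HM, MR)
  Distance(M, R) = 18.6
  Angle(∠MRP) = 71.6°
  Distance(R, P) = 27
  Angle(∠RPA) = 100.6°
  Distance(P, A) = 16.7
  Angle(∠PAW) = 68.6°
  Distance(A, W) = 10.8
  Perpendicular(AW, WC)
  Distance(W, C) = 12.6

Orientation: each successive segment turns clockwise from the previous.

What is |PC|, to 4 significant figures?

5.554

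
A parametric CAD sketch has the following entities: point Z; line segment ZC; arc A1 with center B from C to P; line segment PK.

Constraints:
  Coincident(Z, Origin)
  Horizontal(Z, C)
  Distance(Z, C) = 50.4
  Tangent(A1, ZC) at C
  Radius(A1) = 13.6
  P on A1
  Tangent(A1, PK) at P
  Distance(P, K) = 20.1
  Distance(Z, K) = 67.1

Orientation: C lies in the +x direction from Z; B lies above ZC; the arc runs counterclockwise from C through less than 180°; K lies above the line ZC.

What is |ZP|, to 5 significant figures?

65.741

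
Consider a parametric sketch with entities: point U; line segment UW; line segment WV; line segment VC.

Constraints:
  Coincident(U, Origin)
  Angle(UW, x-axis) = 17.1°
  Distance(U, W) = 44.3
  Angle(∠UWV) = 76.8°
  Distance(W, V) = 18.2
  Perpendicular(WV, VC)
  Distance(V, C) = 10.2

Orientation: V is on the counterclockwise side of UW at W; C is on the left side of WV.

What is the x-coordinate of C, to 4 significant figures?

24.35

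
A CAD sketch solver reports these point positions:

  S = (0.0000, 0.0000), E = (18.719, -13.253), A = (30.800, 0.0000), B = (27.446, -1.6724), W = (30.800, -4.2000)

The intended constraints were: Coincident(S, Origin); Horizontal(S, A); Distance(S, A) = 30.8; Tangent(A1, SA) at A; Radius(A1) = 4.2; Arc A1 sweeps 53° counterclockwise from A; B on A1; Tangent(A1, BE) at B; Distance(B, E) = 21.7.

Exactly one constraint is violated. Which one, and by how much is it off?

Distance(B, E) = 21.7 — off by 7.20.

S = (0.00, 0.00) ✓; S.y = 0.00, A.y = 0.00 ✓; |SA| = 30.80 ✓; ∠(WA, AS) = 90.00° ✓; |WA| = 4.200 ✓; bearing(W→B) − bearing(W→A) = 53.00° ✓; |WB| = 4.200 ✓; ∠(WB, BE) = 90.00° ✓; |BE| = 14.50 ✗.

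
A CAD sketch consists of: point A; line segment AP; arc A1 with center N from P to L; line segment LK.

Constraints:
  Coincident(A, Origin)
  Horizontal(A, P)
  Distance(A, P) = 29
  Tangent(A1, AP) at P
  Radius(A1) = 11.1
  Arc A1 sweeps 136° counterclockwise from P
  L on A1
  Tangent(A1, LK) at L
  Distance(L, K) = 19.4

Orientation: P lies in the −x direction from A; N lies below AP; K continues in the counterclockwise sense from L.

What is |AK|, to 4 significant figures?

39.72

On A1, P sits at bearing 90° from N; a 136° counterclockwise sweep puts L at bearing 226°, so L = N + 11.1·(cos 226°, sin 226°) = (-36.71, -19.08). Tangency of A1 to LK means the radius NL is perpendicular to LK, so LK runs along (−sin 226°, cos 226°); with |LK| = 19.4, K = (-22.76, -32.56). Then |AK| = |K − A| = 39.72.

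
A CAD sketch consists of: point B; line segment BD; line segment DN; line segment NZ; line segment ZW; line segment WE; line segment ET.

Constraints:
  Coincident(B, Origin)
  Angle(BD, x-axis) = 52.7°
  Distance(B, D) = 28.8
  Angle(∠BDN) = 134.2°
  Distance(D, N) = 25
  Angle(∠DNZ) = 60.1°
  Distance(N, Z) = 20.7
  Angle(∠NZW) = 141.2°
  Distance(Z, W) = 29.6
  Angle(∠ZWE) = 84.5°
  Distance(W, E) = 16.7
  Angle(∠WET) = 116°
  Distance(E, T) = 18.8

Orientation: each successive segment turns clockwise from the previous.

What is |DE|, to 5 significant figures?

21.535

∠NZW = 141.2° gives ZW at -151.80° from the x-axis; with |ZW| = 29.6, W = (8.0967, -7.1289). ∠ZWE = 84.5° gives WE at 112.70° from the x-axis; with |WE| = 16.7, E = (1.6521, 8.2775). Then |DE| = |E − D| = 21.535.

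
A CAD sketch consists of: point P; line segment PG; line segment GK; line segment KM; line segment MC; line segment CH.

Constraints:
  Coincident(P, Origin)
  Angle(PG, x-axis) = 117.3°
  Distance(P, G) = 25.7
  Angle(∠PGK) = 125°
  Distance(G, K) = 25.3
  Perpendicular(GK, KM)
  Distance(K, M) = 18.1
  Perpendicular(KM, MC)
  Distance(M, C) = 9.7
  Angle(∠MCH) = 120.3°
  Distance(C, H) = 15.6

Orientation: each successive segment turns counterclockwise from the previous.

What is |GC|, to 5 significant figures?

23.895

GK is perpendicular to KM, so KM runs at -97.700°; with |KM| = 18.1, M = (-39.284, 8.2905). KM is perpendicular to MC, so MC runs at -7.7000°; with |MC| = 9.7, C = (-29.672, 6.9909). Then |GC| = |C − G| = 23.895.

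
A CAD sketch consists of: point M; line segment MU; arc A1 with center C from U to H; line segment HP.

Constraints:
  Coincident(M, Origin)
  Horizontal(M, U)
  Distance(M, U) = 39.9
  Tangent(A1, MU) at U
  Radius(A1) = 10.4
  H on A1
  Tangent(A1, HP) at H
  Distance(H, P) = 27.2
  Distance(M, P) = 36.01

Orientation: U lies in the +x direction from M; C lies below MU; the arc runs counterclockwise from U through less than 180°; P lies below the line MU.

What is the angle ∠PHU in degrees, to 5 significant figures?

147.55°

M is at the origin; M and U share the same y with |MU| = 39.9 and U on the +x side, so U = (39.900, 0.0000). Since A1 is tangent to MU there, CU ⟂ MU, so C = U + (0, -10.4) = (39.900, -10.400). Since CH ⟂ HP (tangency), |CP| = √(10.4² + 27.2²) = 29.120 regardless of where H sits on A1. So P lies on both circle(M, 36.01) and circle(C, 29.120); the below-MU intersection is P = (18.947, -30.623). H is the foot of the tangent from P: H = (30.481, -5.9896).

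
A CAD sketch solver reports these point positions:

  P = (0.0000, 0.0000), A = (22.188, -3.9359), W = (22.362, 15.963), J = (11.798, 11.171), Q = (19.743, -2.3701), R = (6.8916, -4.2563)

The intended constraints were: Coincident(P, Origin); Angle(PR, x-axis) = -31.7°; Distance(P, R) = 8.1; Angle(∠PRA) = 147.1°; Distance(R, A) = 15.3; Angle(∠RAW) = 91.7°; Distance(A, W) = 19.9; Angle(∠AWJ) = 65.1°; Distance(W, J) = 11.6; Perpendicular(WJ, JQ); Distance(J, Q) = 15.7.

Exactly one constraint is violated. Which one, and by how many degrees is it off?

Perpendicular(WJ, JQ) — off by 6.00°.

P = (0.00, 0.00) ✓; PR at -31.70° ✓; |PR| = 8.100 ✓; ∠PRA = 147.1° ✓; |RA| = 15.30 ✓; ∠RAW = 91.70° ✓; |AW| = 19.90 ✓; ∠AWJ = 65.10° ✓; |WJ| = 11.60 ✓; ∠(WJ, JQ) = 96.00° ✗; |JQ| = 15.70 ✓.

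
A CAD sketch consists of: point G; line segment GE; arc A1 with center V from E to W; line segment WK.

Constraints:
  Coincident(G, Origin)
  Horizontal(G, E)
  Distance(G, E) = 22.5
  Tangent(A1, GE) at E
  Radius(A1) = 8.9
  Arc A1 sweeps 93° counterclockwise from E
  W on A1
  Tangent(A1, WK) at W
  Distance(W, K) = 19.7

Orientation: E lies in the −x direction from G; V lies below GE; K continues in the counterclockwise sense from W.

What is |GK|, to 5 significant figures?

42.009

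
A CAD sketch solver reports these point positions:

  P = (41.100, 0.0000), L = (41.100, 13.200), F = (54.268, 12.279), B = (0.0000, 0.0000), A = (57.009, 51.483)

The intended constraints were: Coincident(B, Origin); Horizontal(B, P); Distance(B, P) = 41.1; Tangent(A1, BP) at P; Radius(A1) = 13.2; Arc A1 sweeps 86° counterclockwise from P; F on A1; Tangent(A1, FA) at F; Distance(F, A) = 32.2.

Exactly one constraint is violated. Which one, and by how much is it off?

Distance(F, A) = 32.2 — off by 7.10.

B = (0.00, 0.00) ✓; B.y = 0.00, P.y = 0.00 ✓; |BP| = 41.10 ✓; ∠(LP, PB) = 90.00° ✓; |LP| = 13.20 ✓; bearing(L→F) − bearing(L→P) = 86.00° ✓; |LF| = 13.20 ✓; ∠(LF, FA) = 90.00° ✓; |FA| = 39.30 ✗.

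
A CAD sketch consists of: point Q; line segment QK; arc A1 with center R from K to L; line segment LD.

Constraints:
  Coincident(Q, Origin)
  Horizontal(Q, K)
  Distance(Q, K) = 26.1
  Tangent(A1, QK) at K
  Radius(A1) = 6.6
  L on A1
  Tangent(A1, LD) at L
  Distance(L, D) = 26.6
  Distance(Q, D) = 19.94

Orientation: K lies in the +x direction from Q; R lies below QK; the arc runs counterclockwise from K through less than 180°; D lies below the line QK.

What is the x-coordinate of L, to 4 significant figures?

21.62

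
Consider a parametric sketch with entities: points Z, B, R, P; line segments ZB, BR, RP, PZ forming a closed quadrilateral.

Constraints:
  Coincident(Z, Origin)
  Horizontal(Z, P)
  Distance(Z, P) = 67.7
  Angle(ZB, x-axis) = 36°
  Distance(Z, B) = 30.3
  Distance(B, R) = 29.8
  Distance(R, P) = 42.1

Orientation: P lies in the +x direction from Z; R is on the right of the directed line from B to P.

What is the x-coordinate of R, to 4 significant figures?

27.30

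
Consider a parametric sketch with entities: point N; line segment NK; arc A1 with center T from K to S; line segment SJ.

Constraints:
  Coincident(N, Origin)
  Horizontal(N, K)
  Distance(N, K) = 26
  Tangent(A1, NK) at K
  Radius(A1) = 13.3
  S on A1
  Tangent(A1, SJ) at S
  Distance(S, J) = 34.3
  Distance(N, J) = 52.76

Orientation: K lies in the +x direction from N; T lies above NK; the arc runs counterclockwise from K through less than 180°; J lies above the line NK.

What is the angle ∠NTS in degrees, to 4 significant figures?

174.4°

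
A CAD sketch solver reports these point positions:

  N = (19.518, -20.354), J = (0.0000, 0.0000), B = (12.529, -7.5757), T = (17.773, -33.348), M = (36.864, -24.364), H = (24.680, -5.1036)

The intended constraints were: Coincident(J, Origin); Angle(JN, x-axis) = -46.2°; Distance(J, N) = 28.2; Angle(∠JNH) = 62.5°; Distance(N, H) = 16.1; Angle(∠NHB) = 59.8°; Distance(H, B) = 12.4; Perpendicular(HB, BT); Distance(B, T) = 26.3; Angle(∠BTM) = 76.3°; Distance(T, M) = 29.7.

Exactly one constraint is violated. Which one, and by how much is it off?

Distance(T, M) = 29.7 — off by 8.60.

J = (0.00, 0.00) ✓; JN at -46.20° ✓; |JN| = 28.20 ✓; ∠JNH = 62.50° ✓; |NH| = 16.10 ✓; ∠NHB = 59.80° ✓; |HB| = 12.40 ✓; ∠(HB, BT) = 90.00° ✓; |BT| = 26.30 ✓; ∠BTM = 76.30° ✓; |TM| = 21.10 ✗.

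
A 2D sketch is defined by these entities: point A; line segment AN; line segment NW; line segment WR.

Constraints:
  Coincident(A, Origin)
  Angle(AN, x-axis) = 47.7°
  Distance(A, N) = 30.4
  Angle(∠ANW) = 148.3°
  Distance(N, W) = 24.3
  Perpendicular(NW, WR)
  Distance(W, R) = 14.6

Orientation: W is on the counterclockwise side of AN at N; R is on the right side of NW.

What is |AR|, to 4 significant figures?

58.75

A is at the origin; AN runs at 47.7° with length 30.4, so N = 30.4·(cos 47.7°, sin 47.7°) = (20.46, 22.48). ∠ANW = 148.3°, so NW runs at 47.7° + (180° − 148.3°) = 79.40° from the x-axis; with |NW| = 24.3, W = N + 24.3·(cos 79.40°, sin 79.40°) = (24.93, 46.37). NW ⟂ WR; with |WR| = 14.6 on the right of NW, R = W + 14.6·(0.9829, -0.1840) = (39.28, 43.68). Then |AR| = |R − A| = 58.75.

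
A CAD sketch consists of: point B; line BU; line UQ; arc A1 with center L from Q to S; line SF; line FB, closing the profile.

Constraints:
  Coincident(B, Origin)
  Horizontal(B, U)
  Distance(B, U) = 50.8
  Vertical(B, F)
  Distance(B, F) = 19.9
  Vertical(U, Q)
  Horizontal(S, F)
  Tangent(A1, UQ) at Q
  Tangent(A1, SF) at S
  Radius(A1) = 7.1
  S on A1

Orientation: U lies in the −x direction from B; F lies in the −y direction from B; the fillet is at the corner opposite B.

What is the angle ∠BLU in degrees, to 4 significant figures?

102.7°

B is at the origin; B and U share the same y with |BU| = 50.8 and U on the −x side, so U = (-50.80, 0.000). BF is vertical with |BF| = 19.9 and F on the −y side, so F = (0.000, -19.90). The virtual corner opposite B is at (-50.80, -19.90). Since A1 is tangent to UQ there, LQ ⟂ UQ and the tangent condition forces LS to be normal to SF, with radius 7.1, so the center L sits 7.1 in from both sides at L = (-43.70, -12.80). Then cos ∠BLU = LB·LU / (|LB||LU|), giving 102.7°.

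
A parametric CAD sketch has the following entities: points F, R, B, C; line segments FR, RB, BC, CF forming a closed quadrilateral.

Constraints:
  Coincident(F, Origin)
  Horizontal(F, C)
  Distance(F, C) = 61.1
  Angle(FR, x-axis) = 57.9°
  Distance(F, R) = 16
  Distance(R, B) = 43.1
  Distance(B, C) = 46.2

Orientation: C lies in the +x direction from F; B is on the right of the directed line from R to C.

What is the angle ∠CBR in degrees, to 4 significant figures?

74.83°

F is at the origin; FC is horizontal with |FC| = 61.1 and C in +x, so C = (61.1, 0). FR runs at 57.9° with |FR| = 16.0, so R = (8.502, 13.55). B is determined by |RB| = 43.1 and |BC| = 46.2 together: it lies at the intersection of circle(R, 43.1) and circle(C, 46.2). With |RC| = 54.32, the foot of the radical line on RC is 24.61 from R and the perpendicular offset is √(43.1² − 24.61²) = 35.38. Taking the right-of-RC solution: B = (23.50, -26.85).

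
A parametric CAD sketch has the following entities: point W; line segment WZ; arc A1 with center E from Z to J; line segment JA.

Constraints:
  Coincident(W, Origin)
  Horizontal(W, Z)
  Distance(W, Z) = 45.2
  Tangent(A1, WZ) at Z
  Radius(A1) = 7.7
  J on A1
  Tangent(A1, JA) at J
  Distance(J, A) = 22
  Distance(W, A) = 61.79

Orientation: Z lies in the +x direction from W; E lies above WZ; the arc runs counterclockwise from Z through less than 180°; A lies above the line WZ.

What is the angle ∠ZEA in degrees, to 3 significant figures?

156°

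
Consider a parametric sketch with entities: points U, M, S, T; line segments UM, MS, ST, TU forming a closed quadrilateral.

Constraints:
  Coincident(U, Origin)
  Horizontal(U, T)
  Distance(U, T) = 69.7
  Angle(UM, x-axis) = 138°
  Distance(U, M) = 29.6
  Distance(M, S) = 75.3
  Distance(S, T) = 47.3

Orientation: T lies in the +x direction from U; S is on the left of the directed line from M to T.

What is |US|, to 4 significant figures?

65.62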